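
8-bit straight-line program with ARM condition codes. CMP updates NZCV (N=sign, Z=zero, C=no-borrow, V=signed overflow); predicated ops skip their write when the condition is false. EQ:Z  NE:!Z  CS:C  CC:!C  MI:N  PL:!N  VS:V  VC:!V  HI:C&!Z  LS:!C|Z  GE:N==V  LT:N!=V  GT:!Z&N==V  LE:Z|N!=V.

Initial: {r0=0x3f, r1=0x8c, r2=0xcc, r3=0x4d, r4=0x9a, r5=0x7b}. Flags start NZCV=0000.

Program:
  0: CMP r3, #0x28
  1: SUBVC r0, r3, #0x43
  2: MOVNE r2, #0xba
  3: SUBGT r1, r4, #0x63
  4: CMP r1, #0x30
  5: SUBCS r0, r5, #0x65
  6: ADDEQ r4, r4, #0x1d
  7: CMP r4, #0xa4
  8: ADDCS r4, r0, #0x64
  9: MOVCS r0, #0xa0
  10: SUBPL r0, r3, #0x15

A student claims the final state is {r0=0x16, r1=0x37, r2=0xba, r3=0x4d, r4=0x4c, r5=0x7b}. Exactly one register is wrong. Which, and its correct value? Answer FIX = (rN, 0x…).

[0] flags=0010 → (cmp)
[1] flags=0010 VC?T → r0=0x0a
[2] flags=0010 NE?T → r2=0xba
[3] flags=0010 GT?T → r1=0x37
[4] flags=0010 → (cmp)
[5] flags=0010 CS?T → r0=0x16
[6] flags=0010 EQ?F → skip
[7] flags=1000 → (cmp)
[8] flags=1000 CS?F → skip
[9] flags=1000 CS?F → skip
[10] flags=1000 PL?F → skip

FIX = (r4, 0x9a)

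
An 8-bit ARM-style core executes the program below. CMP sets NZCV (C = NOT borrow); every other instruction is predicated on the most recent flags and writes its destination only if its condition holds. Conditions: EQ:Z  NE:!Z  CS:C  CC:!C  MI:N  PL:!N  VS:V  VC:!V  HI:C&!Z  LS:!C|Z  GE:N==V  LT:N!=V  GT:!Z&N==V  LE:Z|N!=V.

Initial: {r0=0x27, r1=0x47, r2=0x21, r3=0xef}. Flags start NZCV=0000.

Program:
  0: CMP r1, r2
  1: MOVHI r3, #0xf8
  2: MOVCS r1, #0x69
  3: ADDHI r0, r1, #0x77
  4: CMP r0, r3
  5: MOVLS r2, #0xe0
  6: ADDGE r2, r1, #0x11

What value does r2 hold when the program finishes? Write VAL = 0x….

[0] flags=0010 → (cmp)
[1] flags=0010 HI?T → r3=0xf8
[2] flags=0010 CS?T → r1=0x69
[3] flags=0010 HI?T → r0=0xe0
[4] flags=1000 → (cmp)
[5] flags=1000 LS?T → r2=0xe0
[6] flags=1000 GE?F → skip

VAL = 0xe0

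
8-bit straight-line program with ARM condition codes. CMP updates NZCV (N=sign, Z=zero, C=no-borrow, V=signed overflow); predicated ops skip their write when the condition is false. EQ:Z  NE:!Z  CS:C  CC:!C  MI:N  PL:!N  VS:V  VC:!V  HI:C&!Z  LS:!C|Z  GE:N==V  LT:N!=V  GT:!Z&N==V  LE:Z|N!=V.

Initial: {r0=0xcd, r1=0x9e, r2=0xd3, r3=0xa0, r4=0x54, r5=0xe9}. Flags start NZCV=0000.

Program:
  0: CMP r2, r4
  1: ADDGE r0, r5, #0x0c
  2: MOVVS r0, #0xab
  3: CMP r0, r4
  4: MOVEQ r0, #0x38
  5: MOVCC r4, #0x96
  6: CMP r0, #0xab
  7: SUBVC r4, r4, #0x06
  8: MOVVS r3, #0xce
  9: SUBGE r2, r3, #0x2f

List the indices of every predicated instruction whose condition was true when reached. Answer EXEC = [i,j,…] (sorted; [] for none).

EXEC = [2,7,9]

[0] flags=0011 → (cmp)
[1] flags=0011 GE?F → skip
[2] flags=0011 VS?T → r0=0xab
[3] flags=0011 → (cmp)
[4] flags=0011 EQ?F → skip
[5] flags=0011 CC?F → skip
[6] flags=0110 → (cmp)
[7] flags=0110 VC?T → r4=0x4e
[8] flags=0110 VS?F → skip
[9] flags=0110 GE?T → r2=0x71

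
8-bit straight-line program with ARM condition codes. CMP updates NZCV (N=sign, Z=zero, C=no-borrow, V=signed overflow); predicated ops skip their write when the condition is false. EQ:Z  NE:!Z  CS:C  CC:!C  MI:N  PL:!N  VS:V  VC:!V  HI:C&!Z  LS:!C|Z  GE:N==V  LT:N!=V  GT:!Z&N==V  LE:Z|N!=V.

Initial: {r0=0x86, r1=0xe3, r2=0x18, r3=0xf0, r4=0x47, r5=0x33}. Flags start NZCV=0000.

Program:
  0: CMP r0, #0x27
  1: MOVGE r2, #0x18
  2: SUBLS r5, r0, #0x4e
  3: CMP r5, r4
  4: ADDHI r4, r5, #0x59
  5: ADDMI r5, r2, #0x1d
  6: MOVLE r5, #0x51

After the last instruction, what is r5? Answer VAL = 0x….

0: ✓ CMP  NZCV=0011
1: · MOVGE
2: · SUBLS
3: ✓ CMP  NZCV=1000
4: · ADDHI
5: ✓ ADDMI  r5←0x35
6: ✓ MOVLE  r5←0x51

VAL = 0x51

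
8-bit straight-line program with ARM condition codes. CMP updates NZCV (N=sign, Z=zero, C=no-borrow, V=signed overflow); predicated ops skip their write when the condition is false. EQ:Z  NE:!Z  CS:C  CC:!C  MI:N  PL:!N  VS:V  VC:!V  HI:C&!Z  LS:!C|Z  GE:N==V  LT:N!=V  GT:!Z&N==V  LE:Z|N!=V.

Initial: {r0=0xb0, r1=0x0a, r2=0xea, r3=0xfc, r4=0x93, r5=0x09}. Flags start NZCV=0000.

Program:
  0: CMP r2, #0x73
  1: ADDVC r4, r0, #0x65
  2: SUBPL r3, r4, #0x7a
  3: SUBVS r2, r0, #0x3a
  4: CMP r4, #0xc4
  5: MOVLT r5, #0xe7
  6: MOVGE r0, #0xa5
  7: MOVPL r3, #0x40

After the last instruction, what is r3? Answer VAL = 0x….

[0] flags=0011 → (cmp)
[1] flags=0011 VC?F → skip
[2] flags=0011 PL?T → r3=0x19
[3] flags=0011 VS?T → r2=0x76
[4] flags=1000 → (cmp)
[5] flags=1000 LT?T → r5=0xe7
[6] flags=1000 GE?F → skip
[7] flags=1000 PL?F → skip

VAL = 0x19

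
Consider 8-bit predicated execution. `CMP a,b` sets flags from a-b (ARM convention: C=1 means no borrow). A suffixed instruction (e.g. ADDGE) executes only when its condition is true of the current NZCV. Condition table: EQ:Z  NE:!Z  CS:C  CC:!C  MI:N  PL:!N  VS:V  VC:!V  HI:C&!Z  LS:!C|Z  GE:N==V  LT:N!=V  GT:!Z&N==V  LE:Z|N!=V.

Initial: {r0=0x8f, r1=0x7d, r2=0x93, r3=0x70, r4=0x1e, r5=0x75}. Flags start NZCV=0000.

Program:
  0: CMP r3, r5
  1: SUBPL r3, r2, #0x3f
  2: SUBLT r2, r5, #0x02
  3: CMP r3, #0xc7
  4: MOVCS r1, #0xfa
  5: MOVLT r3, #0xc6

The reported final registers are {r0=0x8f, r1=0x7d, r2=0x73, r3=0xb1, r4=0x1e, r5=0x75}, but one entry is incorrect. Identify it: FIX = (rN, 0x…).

FIX = (r3, 0x70)

[0] flags=1000 → (cmp)
[1] flags=1000 PL?F → skip
[2] flags=1000 LT?T → r2=0x73
[3] flags=1001 → (cmp)
[4] flags=1001 CS?F → skip
[5] flags=1001 LT?F → skip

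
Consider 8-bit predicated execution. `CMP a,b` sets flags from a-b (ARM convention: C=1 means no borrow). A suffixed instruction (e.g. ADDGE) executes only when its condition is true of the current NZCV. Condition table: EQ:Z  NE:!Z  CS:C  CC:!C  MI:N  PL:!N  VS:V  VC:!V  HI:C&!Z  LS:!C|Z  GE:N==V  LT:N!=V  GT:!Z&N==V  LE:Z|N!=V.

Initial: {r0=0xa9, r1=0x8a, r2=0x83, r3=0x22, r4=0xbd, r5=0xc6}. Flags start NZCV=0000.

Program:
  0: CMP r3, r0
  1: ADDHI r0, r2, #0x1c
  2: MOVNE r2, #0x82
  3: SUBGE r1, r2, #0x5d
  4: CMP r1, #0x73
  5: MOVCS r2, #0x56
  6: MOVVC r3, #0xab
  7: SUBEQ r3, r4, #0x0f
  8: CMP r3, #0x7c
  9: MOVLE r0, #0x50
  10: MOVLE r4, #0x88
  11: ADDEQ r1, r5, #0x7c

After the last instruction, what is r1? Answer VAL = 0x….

[0] flags=0000 → (cmp)
[1] flags=0000 HI?F → skip
[2] flags=0000 NE?T → r2=0x82
[3] flags=0000 GE?T → r1=0x25
[4] flags=1000 → (cmp)
[5] flags=1000 CS?F → skip
[6] flags=1000 VC?T → r3=0xab
[7] flags=1000 EQ?F → skip
[8] flags=0011 → (cmp)
[9] flags=0011 LE?T → r0=0x50
[10] flags=0011 LE?T → r4=0x88
[11] flags=0011 EQ?F → skip

VAL = 0x25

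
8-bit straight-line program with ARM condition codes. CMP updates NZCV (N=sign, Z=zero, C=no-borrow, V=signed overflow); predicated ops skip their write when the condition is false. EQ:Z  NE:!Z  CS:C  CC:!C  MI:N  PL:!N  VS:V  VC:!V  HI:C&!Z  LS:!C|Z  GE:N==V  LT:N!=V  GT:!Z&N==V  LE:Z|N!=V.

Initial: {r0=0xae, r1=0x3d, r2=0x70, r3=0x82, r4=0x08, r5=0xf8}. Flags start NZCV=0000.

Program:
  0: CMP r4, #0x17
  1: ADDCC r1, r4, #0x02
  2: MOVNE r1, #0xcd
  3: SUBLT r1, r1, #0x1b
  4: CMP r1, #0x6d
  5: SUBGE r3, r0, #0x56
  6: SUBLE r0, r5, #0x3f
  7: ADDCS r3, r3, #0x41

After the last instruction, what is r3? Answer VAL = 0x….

0: ✓ CMP  NZCV=1000
1: ✓ ADDCC  r1←0x0a
2: ✓ MOVNE  r1←0xcd
3: ✓ SUBLT  r1←0xb2
4: ✓ CMP  NZCV=0011
5: · SUBGE
6: ✓ SUBLE  r0←0xb9
7: ✓ ADDCS  r3←0xc3

VAL = 0xc3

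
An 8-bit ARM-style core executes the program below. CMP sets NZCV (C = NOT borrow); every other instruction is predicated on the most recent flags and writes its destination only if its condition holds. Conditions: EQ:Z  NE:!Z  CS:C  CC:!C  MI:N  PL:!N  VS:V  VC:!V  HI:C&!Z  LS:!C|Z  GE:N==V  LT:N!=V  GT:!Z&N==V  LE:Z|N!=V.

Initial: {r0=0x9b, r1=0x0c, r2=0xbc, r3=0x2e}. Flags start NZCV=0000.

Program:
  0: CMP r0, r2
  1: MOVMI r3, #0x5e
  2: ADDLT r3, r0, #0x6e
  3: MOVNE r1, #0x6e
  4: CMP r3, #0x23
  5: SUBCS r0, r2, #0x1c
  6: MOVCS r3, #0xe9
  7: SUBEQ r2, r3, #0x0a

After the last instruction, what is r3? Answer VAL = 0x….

0: ✓ CMP  NZCV=1000
1: ✓ MOVMI  r3←0x5e
2: ✓ ADDLT  r3←0x09
3: ✓ MOVNE  r1←0x6e
4: ✓ CMP  NZCV=1000
5: · SUBCS
6: · MOVCS
7: · SUBEQ

VAL = 0x09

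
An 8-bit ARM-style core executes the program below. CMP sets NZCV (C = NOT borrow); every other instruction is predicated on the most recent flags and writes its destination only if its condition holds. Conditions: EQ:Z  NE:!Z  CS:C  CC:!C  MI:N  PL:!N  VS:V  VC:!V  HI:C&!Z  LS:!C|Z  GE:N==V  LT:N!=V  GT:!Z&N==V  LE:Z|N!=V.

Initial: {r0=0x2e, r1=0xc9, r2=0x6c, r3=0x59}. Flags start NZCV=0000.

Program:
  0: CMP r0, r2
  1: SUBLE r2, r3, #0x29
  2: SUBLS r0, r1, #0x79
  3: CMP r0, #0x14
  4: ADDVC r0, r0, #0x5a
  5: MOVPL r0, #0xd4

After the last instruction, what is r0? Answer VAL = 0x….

VAL = 0xd4

[0] flags=1000 → (cmp)
[1] flags=1000 LE?T → r2=0x30
[2] flags=1000 LS?T → r0=0x50
[3] flags=0010 → (cmp)
[4] flags=0010 VC?T → r0=0xaa
[5] flags=0010 PL?T → r0=0xd4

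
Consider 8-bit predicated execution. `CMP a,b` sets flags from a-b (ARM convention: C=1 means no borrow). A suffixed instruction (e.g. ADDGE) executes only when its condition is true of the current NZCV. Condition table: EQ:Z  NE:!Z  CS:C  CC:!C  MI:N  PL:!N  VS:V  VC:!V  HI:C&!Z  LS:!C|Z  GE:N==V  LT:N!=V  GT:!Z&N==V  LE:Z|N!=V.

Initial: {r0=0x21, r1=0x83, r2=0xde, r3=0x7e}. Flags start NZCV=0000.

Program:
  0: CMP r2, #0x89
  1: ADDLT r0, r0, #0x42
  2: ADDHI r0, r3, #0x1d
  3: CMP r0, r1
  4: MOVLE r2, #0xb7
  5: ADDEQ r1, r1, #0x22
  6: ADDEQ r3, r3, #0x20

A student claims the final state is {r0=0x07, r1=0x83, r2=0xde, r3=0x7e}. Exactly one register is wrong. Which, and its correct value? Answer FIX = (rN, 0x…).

FIX = (r0, 0x9b)

0: ✓ CMP  NZCV=0010
1: · ADDLT
2: ✓ ADDHI  r0←0x9b
3: ✓ CMP  NZCV=0010
4: · MOVLE
5: · ADDEQ
6: · ADDEQ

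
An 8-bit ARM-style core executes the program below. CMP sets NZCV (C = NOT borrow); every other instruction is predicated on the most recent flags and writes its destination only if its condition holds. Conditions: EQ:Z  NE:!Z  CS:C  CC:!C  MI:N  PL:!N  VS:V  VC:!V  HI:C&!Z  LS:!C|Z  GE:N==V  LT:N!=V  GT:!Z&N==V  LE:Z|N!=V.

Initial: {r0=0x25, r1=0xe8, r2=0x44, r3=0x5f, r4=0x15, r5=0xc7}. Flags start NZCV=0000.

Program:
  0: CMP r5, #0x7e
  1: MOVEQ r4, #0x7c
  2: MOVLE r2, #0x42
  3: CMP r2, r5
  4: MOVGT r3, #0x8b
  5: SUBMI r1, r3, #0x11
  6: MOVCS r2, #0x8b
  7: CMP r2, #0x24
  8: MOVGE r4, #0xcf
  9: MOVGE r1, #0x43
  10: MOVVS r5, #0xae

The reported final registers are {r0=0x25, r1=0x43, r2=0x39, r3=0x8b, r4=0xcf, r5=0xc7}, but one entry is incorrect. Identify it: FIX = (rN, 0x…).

0: ✓ CMP  NZCV=0011
1: · MOVEQ
2: ✓ MOVLE  r2←0x42
3: ✓ CMP  NZCV=0000
4: ✓ MOVGT  r3←0x8b
5: · SUBMI
6: · MOVCS
7: ✓ CMP  NZCV=0010
8: ✓ MOVGE  r4←0xcf
9: ✓ MOVGE  r1←0x43
10: · MOVVS

FIX = (r2, 0x42)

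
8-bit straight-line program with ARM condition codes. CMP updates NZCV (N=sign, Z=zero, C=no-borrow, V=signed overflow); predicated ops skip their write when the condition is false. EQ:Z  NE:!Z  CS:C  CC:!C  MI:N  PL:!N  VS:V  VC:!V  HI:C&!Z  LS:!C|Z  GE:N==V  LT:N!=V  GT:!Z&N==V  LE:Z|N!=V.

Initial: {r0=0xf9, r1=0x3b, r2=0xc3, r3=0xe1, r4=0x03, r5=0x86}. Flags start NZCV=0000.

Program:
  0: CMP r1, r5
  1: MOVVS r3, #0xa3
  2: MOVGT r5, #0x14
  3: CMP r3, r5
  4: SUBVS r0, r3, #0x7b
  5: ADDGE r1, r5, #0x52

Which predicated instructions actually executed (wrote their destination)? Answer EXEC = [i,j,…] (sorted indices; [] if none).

EXEC = [1,2]

0: ✓ CMP  NZCV=1001
1: ✓ MOVVS  r3←0xa3
2: ✓ MOVGT  r5←0x14
3: ✓ CMP  NZCV=1010
4: · SUBVS
5: · ADDGE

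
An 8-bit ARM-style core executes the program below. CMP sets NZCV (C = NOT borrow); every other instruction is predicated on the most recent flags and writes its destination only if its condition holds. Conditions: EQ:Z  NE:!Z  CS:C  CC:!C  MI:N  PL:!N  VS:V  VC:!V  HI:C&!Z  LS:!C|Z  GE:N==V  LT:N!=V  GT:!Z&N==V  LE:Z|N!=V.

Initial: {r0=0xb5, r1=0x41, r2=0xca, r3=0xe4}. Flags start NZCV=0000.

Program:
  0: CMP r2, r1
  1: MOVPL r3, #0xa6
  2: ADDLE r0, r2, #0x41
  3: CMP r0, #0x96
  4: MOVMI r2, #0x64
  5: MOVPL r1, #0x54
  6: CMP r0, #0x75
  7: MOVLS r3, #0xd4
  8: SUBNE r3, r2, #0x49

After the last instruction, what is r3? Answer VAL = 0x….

[0] flags=1010 → (cmp)
[1] flags=1010 PL?F → skip
[2] flags=1010 LE?T → r0=0x0b
[3] flags=0000 → (cmp)
[4] flags=0000 MI?F → skip
[5] flags=0000 PL?T → r1=0x54
[6] flags=1000 → (cmp)
[7] flags=1000 LS?T → r3=0xd4
[8] flags=1000 NE?T → r3=0x81

VAL = 0x81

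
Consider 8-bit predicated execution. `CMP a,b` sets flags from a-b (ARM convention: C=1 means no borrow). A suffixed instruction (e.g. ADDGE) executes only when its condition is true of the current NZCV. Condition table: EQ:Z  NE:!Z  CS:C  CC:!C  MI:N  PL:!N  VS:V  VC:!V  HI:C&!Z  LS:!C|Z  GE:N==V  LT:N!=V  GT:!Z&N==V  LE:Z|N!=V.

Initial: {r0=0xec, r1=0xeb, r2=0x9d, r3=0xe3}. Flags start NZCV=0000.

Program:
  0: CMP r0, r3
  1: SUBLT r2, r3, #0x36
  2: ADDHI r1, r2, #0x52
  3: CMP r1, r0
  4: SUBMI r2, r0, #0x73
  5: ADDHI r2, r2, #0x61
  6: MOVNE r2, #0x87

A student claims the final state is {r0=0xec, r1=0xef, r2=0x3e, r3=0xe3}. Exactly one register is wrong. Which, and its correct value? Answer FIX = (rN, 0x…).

[0] flags=0010 → (cmp)
[1] flags=0010 LT?F → skip
[2] flags=0010 HI?T → r1=0xef
[3] flags=0010 → (cmp)
[4] flags=0010 MI?F → skip
[5] flags=0010 HI?T → r2=0xfe
[6] flags=0010 NE?T → r2=0x87

FIX = (r2, 0x87)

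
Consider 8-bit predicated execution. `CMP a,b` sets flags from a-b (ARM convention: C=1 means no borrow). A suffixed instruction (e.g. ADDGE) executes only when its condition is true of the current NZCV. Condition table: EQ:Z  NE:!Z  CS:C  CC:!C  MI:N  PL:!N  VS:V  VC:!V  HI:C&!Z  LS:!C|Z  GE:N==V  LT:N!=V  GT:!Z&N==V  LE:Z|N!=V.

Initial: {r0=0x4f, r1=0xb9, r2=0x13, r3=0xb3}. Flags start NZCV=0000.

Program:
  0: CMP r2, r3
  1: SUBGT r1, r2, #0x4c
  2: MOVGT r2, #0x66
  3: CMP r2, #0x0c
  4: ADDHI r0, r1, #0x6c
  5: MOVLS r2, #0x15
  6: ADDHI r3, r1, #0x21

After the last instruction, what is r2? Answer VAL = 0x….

[0] flags=0000 → (cmp)
[1] flags=0000 GT?T → r1=0xc7
[2] flags=0000 GT?T → r2=0x66
[3] flags=0010 → (cmp)
[4] flags=0010 HI?T → r0=0x33
[5] flags=0010 LS?F → skip
[6] flags=0010 HI?T → r3=0xe8

VAL = 0x66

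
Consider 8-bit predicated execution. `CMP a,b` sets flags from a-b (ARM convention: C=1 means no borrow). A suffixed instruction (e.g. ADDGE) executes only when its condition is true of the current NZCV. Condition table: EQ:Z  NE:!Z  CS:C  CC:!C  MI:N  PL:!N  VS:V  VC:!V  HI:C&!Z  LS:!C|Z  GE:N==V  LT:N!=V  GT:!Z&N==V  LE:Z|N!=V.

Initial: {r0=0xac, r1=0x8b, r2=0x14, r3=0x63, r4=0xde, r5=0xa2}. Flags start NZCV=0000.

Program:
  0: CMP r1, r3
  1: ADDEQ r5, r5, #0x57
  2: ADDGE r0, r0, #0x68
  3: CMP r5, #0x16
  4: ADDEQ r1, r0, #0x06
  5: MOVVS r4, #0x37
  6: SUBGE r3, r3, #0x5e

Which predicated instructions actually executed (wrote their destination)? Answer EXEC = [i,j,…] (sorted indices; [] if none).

EXEC = []

0: ✓ CMP  NZCV=0011
1: · ADDEQ
2: · ADDGE
3: ✓ CMP  NZCV=1010
4: · ADDEQ
5: · MOVVS
6: · SUBGE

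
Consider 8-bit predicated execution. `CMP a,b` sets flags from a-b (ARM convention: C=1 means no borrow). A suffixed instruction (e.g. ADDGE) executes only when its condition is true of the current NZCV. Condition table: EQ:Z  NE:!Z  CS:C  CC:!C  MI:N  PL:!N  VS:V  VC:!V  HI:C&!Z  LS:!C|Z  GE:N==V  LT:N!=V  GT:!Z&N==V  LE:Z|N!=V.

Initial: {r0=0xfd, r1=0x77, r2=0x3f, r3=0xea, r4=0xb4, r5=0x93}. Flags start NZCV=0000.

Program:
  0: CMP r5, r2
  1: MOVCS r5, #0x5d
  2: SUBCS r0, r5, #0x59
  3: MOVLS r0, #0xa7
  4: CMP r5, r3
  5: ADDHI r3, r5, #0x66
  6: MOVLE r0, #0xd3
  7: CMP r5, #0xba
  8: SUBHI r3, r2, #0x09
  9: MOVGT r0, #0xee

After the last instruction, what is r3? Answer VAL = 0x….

0: ✓ CMP  NZCV=0011
1: ✓ MOVCS  r5←0x5d
2: ✓ SUBCS  r0←0x04
3: · MOVLS
4: ✓ CMP  NZCV=0000
5: · ADDHI
6: · MOVLE
7: ✓ CMP  NZCV=1001
8: · SUBHI
9: ✓ MOVGT  r0←0xee

VAL = 0xea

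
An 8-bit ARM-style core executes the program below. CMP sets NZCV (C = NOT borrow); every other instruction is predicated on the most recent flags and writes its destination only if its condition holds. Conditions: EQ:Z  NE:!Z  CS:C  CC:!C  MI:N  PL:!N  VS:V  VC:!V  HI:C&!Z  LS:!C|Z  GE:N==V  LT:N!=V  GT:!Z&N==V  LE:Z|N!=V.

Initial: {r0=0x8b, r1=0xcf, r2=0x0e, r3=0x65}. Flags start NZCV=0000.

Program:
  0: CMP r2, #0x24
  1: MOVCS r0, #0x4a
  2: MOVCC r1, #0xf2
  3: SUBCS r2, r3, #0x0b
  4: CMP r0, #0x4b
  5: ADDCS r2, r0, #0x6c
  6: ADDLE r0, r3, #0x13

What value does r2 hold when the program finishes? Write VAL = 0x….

[0] flags=1000 → (cmp)
[1] flags=1000 CS?F → skip
[2] flags=1000 CC?T → r1=0xf2
[3] flags=1000 CS?F → skip
[4] flags=0011 → (cmp)
[5] flags=0011 CS?T → r2=0xf7
[6] flags=0011 LE?T → r0=0x78

VAL = 0xf7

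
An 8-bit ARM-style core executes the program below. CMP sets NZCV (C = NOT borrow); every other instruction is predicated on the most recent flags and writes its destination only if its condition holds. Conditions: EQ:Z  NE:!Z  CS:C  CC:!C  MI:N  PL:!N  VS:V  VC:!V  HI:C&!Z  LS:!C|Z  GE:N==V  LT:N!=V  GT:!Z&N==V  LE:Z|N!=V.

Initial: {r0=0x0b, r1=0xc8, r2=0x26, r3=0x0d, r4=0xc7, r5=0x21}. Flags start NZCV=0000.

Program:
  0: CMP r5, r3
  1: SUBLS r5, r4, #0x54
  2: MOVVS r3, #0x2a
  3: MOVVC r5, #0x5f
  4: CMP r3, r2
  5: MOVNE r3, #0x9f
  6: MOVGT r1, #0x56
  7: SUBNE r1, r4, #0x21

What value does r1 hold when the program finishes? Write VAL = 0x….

[0] flags=0010 → (cmp)
[1] flags=0010 LS?F → skip
[2] flags=0010 VS?F → skip
[3] flags=0010 VC?T → r5=0x5f
[4] flags=1000 → (cmp)
[5] flags=1000 NE?T → r3=0x9f
[6] flags=1000 GT?F → skip
[7] flags=1000 NE?T → r1=0xa6

VAL = 0xa6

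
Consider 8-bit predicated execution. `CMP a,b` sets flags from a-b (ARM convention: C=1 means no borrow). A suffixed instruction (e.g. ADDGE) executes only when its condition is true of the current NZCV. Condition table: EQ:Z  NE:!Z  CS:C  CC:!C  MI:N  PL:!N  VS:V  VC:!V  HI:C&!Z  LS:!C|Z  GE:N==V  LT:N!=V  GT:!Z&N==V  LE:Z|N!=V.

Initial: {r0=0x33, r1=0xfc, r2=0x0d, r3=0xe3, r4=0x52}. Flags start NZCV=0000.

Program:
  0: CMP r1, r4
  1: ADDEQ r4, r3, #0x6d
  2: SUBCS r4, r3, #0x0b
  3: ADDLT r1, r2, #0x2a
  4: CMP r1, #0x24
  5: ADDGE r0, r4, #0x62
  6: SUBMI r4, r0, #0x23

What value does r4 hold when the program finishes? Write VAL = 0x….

0: ✓ CMP  NZCV=1010
1: · ADDEQ
2: ✓ SUBCS  r4←0xd8
3: ✓ ADDLT  r1←0x37
4: ✓ CMP  NZCV=0010
5: ✓ ADDGE  r0←0x3a
6: · SUBMI

VAL = 0xd8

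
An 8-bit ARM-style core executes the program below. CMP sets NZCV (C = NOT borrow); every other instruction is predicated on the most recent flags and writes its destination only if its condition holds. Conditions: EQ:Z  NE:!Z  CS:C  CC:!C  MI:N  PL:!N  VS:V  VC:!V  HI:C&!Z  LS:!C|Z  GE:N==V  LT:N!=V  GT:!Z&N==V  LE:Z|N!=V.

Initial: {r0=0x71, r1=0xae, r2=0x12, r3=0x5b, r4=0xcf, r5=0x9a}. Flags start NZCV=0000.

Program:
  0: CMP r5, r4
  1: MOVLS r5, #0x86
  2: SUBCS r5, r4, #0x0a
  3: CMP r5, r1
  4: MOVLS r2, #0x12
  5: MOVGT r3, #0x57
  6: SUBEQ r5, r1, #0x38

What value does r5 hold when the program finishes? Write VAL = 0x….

VAL = 0x86

[0] flags=1000 → (cmp)
[1] flags=1000 LS?T → r5=0x86
[2] flags=1000 CS?F → skip
[3] flags=1000 → (cmp)
[4] flags=1000 LS?T → r2=0x12
[5] flags=1000 GT?F → skip
[6] flags=1000 EQ?F → skip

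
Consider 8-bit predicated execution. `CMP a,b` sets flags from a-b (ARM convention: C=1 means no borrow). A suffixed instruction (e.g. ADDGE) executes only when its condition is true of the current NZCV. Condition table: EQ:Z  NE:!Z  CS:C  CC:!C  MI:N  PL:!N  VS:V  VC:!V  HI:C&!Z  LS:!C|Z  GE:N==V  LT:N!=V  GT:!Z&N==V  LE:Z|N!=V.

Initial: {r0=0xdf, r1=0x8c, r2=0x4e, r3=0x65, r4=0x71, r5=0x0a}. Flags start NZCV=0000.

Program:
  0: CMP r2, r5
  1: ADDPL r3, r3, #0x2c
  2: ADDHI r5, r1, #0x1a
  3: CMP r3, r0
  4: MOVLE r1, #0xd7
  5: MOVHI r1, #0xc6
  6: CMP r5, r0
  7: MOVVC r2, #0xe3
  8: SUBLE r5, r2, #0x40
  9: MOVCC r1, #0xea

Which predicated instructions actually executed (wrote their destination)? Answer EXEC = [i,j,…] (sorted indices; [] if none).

0: ✓ CMP  NZCV=0010
1: ✓ ADDPL  r3←0x91
2: ✓ ADDHI  r5←0xa6
3: ✓ CMP  NZCV=1000
4: ✓ MOVLE  r1←0xd7
5: · MOVHI
6: ✓ CMP  NZCV=1000
7: ✓ MOVVC  r2←0xe3
8: ✓ SUBLE  r5←0xa3
9: ✓ MOVCC  r1←0xea

EXEC = [1,2,4,7,8,9]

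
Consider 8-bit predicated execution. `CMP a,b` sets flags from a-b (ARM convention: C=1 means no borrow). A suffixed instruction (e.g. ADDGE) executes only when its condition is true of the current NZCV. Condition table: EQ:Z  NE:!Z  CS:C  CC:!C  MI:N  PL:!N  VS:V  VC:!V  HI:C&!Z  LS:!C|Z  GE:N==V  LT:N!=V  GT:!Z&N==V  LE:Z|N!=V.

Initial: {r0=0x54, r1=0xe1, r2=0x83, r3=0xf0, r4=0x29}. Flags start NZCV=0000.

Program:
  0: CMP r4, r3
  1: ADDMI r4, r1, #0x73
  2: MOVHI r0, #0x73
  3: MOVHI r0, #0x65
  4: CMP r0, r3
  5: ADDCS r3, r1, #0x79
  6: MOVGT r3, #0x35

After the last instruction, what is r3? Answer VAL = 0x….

0: ✓ CMP  NZCV=0000
1: · ADDMI
2: · MOVHI
3: · MOVHI
4: ✓ CMP  NZCV=0000
5: · ADDCS
6: ✓ MOVGT  r3←0x35

VAL = 0x35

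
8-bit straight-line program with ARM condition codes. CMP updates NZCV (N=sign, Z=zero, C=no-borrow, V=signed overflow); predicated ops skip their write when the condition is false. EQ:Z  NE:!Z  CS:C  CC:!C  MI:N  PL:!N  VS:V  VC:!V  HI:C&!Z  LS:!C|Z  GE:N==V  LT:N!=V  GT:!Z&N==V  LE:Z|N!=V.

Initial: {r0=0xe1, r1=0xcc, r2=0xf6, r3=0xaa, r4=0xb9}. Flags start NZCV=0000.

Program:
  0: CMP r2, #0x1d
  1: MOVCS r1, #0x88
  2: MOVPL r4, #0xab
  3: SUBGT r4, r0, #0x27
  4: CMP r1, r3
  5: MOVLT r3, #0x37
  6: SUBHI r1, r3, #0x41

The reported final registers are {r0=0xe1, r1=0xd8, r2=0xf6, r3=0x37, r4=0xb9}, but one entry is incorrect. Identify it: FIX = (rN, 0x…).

FIX = (r1, 0x88)

[0] flags=1010 → (cmp)
[1] flags=1010 CS?T → r1=0x88
[2] flags=1010 PL?F → skip
[3] flags=1010 GT?F → skip
[4] flags=1000 → (cmp)
[5] flags=1000 LT?T → r3=0x37
[6] flags=1000 HI?F → skip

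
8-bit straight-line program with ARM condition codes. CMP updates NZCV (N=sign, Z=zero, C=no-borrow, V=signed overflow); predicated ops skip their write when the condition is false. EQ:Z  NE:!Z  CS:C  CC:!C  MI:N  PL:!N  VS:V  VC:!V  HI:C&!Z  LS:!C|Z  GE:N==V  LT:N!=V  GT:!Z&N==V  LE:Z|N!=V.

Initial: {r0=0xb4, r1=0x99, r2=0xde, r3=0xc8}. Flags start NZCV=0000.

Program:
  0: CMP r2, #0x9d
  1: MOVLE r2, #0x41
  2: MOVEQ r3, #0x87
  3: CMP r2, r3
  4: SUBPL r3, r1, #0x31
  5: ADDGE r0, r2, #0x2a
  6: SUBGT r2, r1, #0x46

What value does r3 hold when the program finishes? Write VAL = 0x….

VAL = 0x68

[0] flags=0010 → (cmp)
[1] flags=0010 LE?F → skip
[2] flags=0010 EQ?F → skip
[3] flags=0010 → (cmp)
[4] flags=0010 PL?T → r3=0x68
[5] flags=0010 GE?T → r0=0x08
[6] flags=0010 GT?T → r2=0x53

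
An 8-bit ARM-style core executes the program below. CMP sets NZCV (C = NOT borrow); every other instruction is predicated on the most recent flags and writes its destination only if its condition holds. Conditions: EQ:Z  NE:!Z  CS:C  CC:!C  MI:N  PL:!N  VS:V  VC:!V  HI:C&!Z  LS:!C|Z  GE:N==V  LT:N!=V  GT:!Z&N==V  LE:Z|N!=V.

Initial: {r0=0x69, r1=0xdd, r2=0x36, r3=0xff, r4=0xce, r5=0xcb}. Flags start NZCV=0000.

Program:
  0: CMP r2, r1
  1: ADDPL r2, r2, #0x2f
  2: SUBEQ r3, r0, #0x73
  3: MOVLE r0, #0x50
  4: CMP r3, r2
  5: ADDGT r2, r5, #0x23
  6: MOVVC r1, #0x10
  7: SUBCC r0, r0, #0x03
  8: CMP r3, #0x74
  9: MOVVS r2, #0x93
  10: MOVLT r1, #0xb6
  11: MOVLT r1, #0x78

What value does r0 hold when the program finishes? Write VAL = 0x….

0: ✓ CMP  NZCV=0000
1: ✓ ADDPL  r2←0x65
2: · SUBEQ
3: · MOVLE
4: ✓ CMP  NZCV=1010
5: · ADDGT
6: ✓ MOVVC  r1←0x10
7: · SUBCC
8: ✓ CMP  NZCV=1010
9: · MOVVS
10: ✓ MOVLT  r1←0xb6
11: ✓ MOVLT  r1←0x78

VAL = 0x69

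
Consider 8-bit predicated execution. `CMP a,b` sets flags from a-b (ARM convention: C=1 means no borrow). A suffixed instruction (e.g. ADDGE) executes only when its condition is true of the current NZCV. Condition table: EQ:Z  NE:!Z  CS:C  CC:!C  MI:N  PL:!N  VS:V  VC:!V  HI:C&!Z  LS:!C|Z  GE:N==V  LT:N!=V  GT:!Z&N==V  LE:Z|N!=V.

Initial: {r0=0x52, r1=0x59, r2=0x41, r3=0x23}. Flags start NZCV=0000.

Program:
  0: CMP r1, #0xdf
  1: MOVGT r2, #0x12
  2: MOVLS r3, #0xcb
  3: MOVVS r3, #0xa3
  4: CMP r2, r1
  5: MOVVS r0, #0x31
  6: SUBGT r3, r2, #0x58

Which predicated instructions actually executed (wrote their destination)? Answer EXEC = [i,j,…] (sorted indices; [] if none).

EXEC = [1,2]

0: ✓ CMP  NZCV=0000
1: ✓ MOVGT  r2←0x12
2: ✓ MOVLS  r3←0xcb
3: · MOVVS
4: ✓ CMP  NZCV=1000
5: · MOVVS
6: · SUBGT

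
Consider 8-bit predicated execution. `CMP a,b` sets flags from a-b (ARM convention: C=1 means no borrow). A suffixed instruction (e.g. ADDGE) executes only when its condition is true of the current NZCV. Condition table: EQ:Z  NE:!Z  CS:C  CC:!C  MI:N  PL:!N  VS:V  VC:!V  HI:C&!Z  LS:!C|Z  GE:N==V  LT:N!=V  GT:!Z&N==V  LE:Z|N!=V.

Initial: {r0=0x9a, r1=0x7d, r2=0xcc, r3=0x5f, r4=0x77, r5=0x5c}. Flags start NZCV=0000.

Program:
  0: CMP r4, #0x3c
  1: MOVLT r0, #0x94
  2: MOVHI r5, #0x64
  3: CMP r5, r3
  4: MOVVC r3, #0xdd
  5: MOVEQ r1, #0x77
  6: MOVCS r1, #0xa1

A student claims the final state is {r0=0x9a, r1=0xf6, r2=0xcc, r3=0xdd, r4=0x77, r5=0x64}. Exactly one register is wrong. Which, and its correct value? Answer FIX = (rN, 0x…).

[0] flags=0010 → (cmp)
[1] flags=0010 LT?F → skip
[2] flags=0010 HI?T → r5=0x64
[3] flags=0010 → (cmp)
[4] flags=0010 VC?T → r3=0xdd
[5] flags=0010 EQ?F → skip
[6] flags=0010 CS?T → r1=0xa1

FIX = (r1, 0xa1)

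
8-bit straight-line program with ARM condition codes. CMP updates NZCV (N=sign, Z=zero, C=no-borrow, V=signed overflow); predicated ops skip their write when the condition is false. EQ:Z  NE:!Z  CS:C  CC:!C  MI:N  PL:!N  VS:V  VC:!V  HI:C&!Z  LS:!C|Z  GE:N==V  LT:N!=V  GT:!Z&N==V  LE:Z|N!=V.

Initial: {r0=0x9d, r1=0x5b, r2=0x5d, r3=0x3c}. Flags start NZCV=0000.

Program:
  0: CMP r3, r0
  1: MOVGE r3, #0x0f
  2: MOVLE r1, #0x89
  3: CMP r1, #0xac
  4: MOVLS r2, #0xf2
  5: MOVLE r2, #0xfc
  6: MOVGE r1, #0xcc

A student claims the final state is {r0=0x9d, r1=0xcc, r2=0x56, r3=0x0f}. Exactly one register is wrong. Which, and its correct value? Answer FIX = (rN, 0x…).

FIX = (r2, 0xf2)

0: ✓ CMP  NZCV=1001
1: ✓ MOVGE  r3←0x0f
2: · MOVLE
3: ✓ CMP  NZCV=1001
4: ✓ MOVLS  r2←0xf2
5: · MOVLE
6: ✓ MOVGE  r1←0xcc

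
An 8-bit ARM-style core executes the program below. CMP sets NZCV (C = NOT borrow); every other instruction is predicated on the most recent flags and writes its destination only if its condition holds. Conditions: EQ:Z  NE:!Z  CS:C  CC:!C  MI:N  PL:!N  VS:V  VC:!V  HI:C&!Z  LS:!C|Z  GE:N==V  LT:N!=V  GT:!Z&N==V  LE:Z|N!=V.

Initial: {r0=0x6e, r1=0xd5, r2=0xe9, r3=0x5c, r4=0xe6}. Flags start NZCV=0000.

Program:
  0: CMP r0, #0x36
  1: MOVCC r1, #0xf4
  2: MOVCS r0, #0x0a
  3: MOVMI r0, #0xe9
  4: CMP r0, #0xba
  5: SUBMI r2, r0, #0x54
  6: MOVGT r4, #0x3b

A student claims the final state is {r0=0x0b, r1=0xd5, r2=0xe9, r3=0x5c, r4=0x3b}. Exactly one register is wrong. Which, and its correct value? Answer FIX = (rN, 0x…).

0: ✓ CMP  NZCV=0010
1: · MOVCC
2: ✓ MOVCS  r0←0x0a
3: · MOVMI
4: ✓ CMP  NZCV=0000
5: · SUBMI
6: ✓ MOVGT  r4←0x3b

FIX = (r0, 0x0a)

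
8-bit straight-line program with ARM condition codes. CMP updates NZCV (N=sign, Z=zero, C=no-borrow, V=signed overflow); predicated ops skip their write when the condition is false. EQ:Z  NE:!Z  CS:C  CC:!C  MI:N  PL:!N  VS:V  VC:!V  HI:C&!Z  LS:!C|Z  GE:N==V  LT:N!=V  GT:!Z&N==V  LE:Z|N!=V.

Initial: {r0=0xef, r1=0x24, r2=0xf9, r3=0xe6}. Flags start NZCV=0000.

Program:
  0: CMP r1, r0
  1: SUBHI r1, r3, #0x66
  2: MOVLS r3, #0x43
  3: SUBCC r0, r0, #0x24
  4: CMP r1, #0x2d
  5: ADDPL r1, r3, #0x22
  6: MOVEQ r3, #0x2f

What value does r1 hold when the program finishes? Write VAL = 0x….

VAL = 0x24

[0] flags=0000 → (cmp)
[1] flags=0000 HI?F → skip
[2] flags=0000 LS?T → r3=0x43
[3] flags=0000 CC?T → r0=0xcb
[4] flags=1000 → (cmp)
[5] flags=1000 PL?F → skip
[6] flags=1000 EQ?F → skip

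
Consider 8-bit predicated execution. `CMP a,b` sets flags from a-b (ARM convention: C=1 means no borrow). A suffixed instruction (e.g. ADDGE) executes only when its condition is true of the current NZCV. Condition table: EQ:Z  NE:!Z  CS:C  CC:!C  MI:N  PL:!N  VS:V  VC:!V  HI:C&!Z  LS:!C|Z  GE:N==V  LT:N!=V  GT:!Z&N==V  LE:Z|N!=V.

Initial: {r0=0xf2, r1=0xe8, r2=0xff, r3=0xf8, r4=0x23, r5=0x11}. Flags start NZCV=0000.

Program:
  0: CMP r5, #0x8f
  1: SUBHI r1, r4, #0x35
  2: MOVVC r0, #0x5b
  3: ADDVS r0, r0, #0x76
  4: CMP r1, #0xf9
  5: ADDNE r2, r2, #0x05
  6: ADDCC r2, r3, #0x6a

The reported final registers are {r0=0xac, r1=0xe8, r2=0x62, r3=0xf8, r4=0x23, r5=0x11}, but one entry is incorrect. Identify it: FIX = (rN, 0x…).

FIX = (r0, 0x68)

0: ✓ CMP  NZCV=1001
1: · SUBHI
2: · MOVVC
3: ✓ ADDVS  r0←0x68
4: ✓ CMP  NZCV=1000
5: ✓ ADDNE  r2←0x04
6: ✓ ADDCC  r2←0x62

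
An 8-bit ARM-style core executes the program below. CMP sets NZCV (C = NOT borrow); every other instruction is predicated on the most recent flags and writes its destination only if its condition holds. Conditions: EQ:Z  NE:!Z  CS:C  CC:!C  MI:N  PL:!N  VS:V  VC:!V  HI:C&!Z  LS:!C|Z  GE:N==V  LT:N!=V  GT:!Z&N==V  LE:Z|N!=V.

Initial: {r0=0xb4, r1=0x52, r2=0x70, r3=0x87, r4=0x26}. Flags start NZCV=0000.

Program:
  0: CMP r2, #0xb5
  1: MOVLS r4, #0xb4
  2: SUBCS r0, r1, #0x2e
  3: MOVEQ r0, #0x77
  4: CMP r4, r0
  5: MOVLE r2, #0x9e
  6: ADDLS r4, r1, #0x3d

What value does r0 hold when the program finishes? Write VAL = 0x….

VAL = 0xb4

0: ✓ CMP  NZCV=1001
1: ✓ MOVLS  r4←0xb4
2: · SUBCS
3: · MOVEQ
4: ✓ CMP  NZCV=0110
5: ✓ MOVLE  r2←0x9e
6: ✓ ADDLS  r4←0x8f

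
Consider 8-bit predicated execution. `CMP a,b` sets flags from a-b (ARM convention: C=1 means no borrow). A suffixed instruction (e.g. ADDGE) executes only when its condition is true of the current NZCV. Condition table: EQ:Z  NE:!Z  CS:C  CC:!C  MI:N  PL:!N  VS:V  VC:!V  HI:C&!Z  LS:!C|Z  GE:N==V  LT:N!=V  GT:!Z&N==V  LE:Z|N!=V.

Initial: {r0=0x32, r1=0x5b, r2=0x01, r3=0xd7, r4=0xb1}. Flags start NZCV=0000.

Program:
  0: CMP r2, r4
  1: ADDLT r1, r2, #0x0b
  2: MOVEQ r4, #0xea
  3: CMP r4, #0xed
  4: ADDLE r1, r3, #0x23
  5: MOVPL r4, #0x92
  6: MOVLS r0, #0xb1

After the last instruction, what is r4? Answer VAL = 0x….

VAL = 0xb1

0: ✓ CMP  NZCV=0000
1: · ADDLT
2: · MOVEQ
3: ✓ CMP  NZCV=1000
4: ✓ ADDLE  r1←0xfa
5: · MOVPL
6: ✓ MOVLS  r0←0xb1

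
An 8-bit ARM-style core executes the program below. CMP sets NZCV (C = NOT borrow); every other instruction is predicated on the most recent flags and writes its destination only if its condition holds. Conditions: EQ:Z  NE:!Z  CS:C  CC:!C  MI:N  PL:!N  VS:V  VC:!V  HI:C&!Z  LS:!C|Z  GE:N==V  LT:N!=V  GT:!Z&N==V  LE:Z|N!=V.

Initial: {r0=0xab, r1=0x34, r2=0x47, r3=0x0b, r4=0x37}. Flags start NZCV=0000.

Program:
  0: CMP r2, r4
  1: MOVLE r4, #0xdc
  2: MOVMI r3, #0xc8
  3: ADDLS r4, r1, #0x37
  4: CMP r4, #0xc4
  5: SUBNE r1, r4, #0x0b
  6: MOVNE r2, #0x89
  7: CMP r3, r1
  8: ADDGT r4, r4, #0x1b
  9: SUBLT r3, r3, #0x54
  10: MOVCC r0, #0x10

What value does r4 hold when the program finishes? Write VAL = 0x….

VAL = 0x37

[0] flags=0010 → (cmp)
[1] flags=0010 LE?F → skip
[2] flags=0010 MI?F → skip
[3] flags=0010 LS?F → skip
[4] flags=0000 → (cmp)
[5] flags=0000 NE?T → r1=0x2c
[6] flags=0000 NE?T → r2=0x89
[7] flags=1000 → (cmp)
[8] flags=1000 GT?F → skip
[9] flags=1000 LT?T → r3=0xb7
[10] flags=1000 CC?T → r0=0x10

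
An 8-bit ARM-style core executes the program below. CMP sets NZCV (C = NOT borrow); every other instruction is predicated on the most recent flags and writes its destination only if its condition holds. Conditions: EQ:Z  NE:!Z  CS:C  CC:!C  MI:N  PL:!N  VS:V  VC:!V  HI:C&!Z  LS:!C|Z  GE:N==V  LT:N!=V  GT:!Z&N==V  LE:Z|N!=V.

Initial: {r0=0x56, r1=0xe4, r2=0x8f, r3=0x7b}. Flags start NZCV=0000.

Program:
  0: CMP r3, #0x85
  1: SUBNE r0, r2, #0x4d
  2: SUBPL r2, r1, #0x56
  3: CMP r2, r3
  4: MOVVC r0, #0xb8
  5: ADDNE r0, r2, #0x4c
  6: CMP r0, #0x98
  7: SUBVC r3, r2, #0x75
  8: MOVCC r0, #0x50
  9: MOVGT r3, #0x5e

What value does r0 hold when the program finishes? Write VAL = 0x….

0: ✓ CMP  NZCV=1001
1: ✓ SUBNE  r0←0x42
2: · SUBPL
3: ✓ CMP  NZCV=0011
4: · MOVVC
5: ✓ ADDNE  r0←0xdb
6: ✓ CMP  NZCV=0010
7: ✓ SUBVC  r3←0x1a
8: · MOVCC
9: ✓ MOVGT  r3←0x5e

VAL = 0xdb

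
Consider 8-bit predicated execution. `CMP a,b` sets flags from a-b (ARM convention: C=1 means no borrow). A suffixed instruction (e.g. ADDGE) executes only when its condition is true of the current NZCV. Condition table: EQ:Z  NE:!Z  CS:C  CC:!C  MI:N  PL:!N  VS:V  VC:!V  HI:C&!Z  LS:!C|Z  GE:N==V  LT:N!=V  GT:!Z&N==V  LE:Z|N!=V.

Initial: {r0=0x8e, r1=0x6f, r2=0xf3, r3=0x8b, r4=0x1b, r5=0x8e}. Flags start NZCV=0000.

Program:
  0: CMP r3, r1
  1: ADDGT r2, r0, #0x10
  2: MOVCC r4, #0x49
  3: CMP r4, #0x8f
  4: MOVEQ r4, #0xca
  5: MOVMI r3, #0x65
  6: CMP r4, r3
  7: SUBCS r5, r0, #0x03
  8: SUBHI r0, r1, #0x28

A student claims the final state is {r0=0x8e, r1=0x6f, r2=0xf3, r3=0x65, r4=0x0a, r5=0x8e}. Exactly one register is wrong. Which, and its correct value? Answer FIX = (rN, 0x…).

FIX = (r4, 0x1b)

[0] flags=0011 → (cmp)
[1] flags=0011 GT?F → skip
[2] flags=0011 CC?F → skip
[3] flags=1001 → (cmp)
[4] flags=1001 EQ?F → skip
[5] flags=1001 MI?T → r3=0x65
[6] flags=1000 → (cmp)
[7] flags=1000 CS?F → skip
[8] flags=1000 HI?F → skip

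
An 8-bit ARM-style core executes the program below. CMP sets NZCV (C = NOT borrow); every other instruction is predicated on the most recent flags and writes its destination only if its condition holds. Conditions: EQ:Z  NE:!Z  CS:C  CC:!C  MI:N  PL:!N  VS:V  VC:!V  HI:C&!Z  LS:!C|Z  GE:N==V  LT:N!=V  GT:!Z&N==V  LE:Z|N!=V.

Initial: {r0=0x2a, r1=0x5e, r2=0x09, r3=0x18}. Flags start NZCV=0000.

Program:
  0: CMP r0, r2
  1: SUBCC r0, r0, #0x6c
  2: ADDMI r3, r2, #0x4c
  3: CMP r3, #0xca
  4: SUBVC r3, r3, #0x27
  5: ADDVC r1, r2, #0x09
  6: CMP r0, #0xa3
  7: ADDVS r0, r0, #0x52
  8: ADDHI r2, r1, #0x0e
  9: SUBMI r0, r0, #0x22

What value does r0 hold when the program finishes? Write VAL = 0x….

VAL = 0x5a

[0] flags=0010 → (cmp)
[1] flags=0010 CC?F → skip
[2] flags=0010 MI?F → skip
[3] flags=0000 → (cmp)
[4] flags=0000 VC?T → r3=0xf1
[5] flags=0000 VC?T → r1=0x12
[6] flags=1001 → (cmp)
[7] flags=1001 VS?T → r0=0x7c
[8] flags=1001 HI?F → skip
[9] flags=1001 MI?T → r0=0x5a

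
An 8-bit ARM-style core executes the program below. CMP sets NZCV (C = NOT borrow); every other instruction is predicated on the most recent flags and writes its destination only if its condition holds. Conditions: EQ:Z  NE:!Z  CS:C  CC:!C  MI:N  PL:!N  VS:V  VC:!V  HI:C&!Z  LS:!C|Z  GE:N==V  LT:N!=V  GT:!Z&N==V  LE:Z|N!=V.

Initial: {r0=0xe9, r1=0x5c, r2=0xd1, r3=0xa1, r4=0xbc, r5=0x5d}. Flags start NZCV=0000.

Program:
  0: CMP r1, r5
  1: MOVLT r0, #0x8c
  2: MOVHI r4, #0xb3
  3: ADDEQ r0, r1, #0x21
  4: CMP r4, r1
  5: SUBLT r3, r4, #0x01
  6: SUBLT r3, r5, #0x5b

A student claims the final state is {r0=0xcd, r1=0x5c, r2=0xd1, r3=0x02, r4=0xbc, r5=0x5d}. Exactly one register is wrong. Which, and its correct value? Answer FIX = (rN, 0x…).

FIX = (r0, 0x8c)

[0] flags=1000 → (cmp)
[1] flags=1000 LT?T → r0=0x8c
[2] flags=1000 HI?F → skip
[3] flags=1000 EQ?F → skip
[4] flags=0011 → (cmp)
[5] flags=0011 LT?T → r3=0xbb
[6] flags=0011 LT?T → r3=0x02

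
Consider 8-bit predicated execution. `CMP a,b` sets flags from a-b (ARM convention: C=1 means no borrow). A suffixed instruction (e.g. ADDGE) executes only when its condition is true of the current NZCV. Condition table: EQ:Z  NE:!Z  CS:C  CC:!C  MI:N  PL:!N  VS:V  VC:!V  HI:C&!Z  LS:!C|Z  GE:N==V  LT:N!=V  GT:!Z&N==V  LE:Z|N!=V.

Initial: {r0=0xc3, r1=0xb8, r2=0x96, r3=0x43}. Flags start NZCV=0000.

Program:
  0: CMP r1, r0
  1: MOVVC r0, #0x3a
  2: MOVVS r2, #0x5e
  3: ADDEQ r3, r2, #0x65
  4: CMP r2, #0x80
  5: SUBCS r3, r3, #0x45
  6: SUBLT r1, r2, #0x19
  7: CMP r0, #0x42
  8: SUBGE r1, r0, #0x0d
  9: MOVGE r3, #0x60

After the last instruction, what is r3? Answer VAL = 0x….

[0] flags=1000 → (cmp)
[1] flags=1000 VC?T → r0=0x3a
[2] flags=1000 VS?F → skip
[3] flags=1000 EQ?F → skip
[4] flags=0010 → (cmp)
[5] flags=0010 CS?T → r3=0xfe
[6] flags=0010 LT?F → skip
[7] flags=1000 → (cmp)
[8] flags=1000 GE?F → skip
[9] flags=1000 GE?F → skip

VAL = 0xfe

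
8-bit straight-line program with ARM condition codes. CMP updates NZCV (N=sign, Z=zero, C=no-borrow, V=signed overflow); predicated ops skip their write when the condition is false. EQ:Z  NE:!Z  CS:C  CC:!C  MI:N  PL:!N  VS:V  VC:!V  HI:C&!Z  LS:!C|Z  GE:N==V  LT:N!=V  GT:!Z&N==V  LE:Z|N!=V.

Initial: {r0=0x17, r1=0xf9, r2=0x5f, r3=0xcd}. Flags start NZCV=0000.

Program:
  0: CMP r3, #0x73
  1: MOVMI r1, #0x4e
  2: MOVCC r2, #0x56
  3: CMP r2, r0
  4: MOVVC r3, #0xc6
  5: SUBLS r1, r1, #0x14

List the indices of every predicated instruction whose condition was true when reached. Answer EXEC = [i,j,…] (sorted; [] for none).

0: ✓ CMP  NZCV=0011
1: · MOVMI
2: · MOVCC
3: ✓ CMP  NZCV=0010
4: ✓ MOVVC  r3←0xc6
5: · SUBLS

EXEC = [4]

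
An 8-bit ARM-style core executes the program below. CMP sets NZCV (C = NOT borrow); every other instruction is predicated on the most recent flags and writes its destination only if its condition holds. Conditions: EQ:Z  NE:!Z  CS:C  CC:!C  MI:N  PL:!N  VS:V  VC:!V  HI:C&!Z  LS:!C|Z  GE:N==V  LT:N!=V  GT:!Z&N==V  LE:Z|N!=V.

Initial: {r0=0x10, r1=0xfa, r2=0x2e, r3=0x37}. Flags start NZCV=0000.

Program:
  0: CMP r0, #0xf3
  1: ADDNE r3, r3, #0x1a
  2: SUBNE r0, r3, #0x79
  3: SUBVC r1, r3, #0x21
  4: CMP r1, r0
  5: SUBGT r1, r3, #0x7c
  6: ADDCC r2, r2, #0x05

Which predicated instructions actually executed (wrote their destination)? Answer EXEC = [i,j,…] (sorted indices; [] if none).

EXEC = [1,2,3,5,6]

[0] flags=0000 → (cmp)
[1] flags=0000 NE?T → r3=0x51
[2] flags=0000 NE?T → r0=0xd8
[3] flags=0000 VC?T → r1=0x30
[4] flags=0000 → (cmp)
[5] flags=0000 GT?T → r1=0xd5
[6] flags=0000 CC?T → r2=0x33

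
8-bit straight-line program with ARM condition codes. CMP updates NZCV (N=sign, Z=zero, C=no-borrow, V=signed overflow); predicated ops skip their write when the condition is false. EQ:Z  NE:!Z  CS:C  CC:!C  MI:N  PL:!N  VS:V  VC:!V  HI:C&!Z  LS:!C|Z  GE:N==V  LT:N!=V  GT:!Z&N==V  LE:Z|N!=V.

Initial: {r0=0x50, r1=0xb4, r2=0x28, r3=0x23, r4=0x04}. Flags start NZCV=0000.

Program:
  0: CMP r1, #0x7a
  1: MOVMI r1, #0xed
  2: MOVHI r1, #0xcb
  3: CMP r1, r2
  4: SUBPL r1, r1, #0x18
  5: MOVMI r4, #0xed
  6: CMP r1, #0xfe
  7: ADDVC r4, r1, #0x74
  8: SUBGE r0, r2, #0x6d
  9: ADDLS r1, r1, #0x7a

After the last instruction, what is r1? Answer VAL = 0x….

0: ✓ CMP  NZCV=0011
1: · MOVMI
2: ✓ MOVHI  r1←0xcb
3: ✓ CMP  NZCV=1010
4: · SUBPL
5: ✓ MOVMI  r4←0xed
6: ✓ CMP  NZCV=1000
7: ✓ ADDVC  r4←0x3f
8: · SUBGE
9: ✓ ADDLS  r1←0x45

VAL = 0x45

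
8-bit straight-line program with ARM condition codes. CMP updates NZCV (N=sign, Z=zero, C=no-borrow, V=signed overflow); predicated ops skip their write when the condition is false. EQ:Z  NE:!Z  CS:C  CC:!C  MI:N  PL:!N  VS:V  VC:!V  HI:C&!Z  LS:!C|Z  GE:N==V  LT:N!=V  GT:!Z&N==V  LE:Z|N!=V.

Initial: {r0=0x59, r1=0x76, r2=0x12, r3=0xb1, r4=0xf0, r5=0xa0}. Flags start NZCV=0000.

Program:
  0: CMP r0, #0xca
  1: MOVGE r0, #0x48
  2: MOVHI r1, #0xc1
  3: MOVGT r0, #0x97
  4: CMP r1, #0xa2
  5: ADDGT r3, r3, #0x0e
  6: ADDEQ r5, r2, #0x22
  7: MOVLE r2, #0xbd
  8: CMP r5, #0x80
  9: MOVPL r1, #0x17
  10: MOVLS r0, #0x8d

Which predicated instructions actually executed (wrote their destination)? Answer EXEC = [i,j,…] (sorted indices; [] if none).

0: ✓ CMP  NZCV=1001
1: ✓ MOVGE  r0←0x48
2: · MOVHI
3: ✓ MOVGT  r0←0x97
4: ✓ CMP  NZCV=1001
5: ✓ ADDGT  r3←0xbf
6: · ADDEQ
7: · MOVLE
8: ✓ CMP  NZCV=0010
9: ✓ MOVPL  r1←0x17
10: · MOVLS

EXEC = [1,3,5,9]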